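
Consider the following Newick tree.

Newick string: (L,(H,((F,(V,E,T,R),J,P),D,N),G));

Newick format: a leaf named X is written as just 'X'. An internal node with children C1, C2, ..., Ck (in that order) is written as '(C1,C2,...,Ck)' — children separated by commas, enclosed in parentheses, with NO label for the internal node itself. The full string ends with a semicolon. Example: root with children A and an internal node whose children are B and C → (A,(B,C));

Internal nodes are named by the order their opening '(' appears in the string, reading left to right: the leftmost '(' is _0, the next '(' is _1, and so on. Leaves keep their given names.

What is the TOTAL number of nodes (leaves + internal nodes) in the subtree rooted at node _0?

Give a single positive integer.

Answer: 17

Derivation:
Newick: (L,(H,((F,(V,E,T,R),J,P),D,N),G));
Locate _0: it is the '(' at position 0 (the 1st '(' reading left to right).
Query: subtree rooted at _0
_0: subtree_size = 1 + 16
  L: subtree_size = 1 + 0
  _1: subtree_size = 1 + 14
    H: subtree_size = 1 + 0
    _2: subtree_size = 1 + 11
      _3: subtree_size = 1 + 8
        F: subtree_size = 1 + 0
        _4: subtree_size = 1 + 4
          V: subtree_size = 1 + 0
          E: subtree_size = 1 + 0
          T: subtree_size = 1 + 0
          R: subtree_size = 1 + 0
        J: subtree_size = 1 + 0
        P: subtree_size = 1 + 0
      D: subtree_size = 1 + 0
      N: subtree_size = 1 + 0
    G: subtree_size = 1 + 0
Total subtree size of _0: 17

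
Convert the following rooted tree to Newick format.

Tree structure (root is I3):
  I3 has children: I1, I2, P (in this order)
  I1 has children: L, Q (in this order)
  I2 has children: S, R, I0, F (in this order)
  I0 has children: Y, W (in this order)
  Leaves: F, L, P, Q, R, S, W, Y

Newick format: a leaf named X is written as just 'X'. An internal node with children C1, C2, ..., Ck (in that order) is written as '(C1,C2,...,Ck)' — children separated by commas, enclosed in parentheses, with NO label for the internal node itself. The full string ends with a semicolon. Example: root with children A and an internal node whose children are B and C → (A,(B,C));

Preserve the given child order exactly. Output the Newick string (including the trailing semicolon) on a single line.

Answer: ((L,Q),(S,R,(Y,W),F),P);

Derivation:
internal I3 with children ['I1', 'I2', 'P']
  internal I1 with children ['L', 'Q']
    leaf 'L' → 'L'
    leaf 'Q' → 'Q'
  → '(L,Q)'
  internal I2 with children ['S', 'R', 'I0', 'F']
    leaf 'S' → 'S'
    leaf 'R' → 'R'
    internal I0 with children ['Y', 'W']
      leaf 'Y' → 'Y'
      leaf 'W' → 'W'
    → '(Y,W)'
    leaf 'F' → 'F'
  → '(S,R,(Y,W),F)'
  leaf 'P' → 'P'
→ '((L,Q),(S,R,(Y,W),F),P)'
Final: ((L,Q),(S,R,(Y,W),F),P);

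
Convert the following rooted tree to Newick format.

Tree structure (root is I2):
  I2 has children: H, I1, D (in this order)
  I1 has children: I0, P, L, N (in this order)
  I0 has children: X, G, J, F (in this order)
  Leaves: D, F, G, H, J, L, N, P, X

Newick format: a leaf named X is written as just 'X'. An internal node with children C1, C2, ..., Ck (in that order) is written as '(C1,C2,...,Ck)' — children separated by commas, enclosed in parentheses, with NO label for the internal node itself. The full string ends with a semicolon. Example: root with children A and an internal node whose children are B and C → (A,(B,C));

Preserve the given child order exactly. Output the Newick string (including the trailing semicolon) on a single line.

internal I2 with children ['H', 'I1', 'D']
  leaf 'H' → 'H'
  internal I1 with children ['I0', 'P', 'L', 'N']
    internal I0 with children ['X', 'G', 'J', 'F']
      leaf 'X' → 'X'
      leaf 'G' → 'G'
      leaf 'J' → 'J'
      leaf 'F' → 'F'
    → '(X,G,J,F)'
    leaf 'P' → 'P'
    leaf 'L' → 'L'
    leaf 'N' → 'N'
  → '((X,G,J,F),P,L,N)'
  leaf 'D' → 'D'
→ '(H,((X,G,J,F),P,L,N),D)'
Final: (H,((X,G,J,F),P,L,N),D);

Answer: (H,((X,G,J,F),P,L,N),D);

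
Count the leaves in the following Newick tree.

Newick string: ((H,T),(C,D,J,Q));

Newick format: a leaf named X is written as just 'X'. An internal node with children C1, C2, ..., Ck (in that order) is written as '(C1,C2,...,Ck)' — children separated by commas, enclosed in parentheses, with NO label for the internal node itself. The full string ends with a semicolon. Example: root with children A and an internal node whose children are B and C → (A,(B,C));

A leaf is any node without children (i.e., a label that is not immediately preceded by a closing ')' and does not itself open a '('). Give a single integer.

Answer: 6

Derivation:
Newick: ((H,T),(C,D,J,Q));
Scan left-to-right; a leaf is any maximal label run not followed by '(':
  pos 2: leaf 'H' → count = 1
  pos 4: leaf 'T' → count = 2
  pos 8: leaf 'C' → count = 3
  pos 10: leaf 'D' → count = 4
  pos 12: leaf 'J' → count = 5
  pos 14: leaf 'Q' → count = 6
Total leaves: 6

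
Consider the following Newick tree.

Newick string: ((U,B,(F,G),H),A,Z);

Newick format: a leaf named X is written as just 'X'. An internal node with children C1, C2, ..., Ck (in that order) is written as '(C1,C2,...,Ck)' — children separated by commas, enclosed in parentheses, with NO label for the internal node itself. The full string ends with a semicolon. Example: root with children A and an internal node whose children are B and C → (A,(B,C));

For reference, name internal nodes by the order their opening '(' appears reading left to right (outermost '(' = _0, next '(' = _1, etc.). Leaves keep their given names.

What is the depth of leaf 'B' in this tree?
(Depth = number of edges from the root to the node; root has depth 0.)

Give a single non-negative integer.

Newick: ((U,B,(F,G),H),A,Z);
Naming internals by '(' encounter order: outermost '(' = _0, next = _1, ...
Query node: B
Path from root: _0 -> _1 -> B
Depth of B: 2 (number of edges from root)

Answer: 2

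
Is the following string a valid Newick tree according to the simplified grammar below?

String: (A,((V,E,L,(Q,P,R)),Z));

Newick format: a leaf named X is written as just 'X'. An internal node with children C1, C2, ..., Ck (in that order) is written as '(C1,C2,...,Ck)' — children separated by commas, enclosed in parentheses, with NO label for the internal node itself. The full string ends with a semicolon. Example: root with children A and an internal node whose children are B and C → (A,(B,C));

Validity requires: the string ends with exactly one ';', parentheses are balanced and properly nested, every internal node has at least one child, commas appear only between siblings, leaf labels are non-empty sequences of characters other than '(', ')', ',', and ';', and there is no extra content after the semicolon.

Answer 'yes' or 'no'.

Input: (A,((V,E,L,(Q,P,R)),Z));
Paren balance: 4 '(' vs 4 ')' OK
Ends with single ';': True
Full parse: OK
Valid: True

Answer: yes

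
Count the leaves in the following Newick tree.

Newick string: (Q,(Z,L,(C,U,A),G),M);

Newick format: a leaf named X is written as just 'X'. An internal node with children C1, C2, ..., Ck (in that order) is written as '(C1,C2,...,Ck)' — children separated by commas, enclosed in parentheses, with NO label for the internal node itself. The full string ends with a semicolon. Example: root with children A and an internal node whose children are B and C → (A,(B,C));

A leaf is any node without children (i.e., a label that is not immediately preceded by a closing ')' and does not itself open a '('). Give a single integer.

Answer: 8

Derivation:
Newick: (Q,(Z,L,(C,U,A),G),M);
Scan left-to-right; a leaf is any maximal label run not followed by '(':
  pos 1: leaf 'Q' → count = 1
  pos 4: leaf 'Z' → count = 2
  pos 6: leaf 'L' → count = 3
  pos 9: leaf 'C' → count = 4
  pos 11: leaf 'U' → count = 5
  pos 13: leaf 'A' → count = 6
  pos 16: leaf 'G' → count = 7
  pos 19: leaf 'M' → count = 8
Total leaves: 8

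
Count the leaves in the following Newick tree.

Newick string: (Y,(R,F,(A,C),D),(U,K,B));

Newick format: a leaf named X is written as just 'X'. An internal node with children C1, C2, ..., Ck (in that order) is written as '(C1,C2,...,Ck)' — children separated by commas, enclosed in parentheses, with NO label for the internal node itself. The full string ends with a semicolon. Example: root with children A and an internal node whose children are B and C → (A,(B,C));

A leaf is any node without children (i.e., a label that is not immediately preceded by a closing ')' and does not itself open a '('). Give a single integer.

Newick: (Y,(R,F,(A,C),D),(U,K,B));
Scan left-to-right; a leaf is any maximal label run not followed by '(':
  pos 1: leaf 'Y' → count = 1
  pos 4: leaf 'R' → count = 2
  pos 6: leaf 'F' → count = 3
  pos 9: leaf 'A' → count = 4
  pos 11: leaf 'C' → count = 5
  pos 14: leaf 'D' → count = 6
  pos 18: leaf 'U' → count = 7
  pos 20: leaf 'K' → count = 8
  pos 22: leaf 'B' → count = 9
Total leaves: 9

Answer: 9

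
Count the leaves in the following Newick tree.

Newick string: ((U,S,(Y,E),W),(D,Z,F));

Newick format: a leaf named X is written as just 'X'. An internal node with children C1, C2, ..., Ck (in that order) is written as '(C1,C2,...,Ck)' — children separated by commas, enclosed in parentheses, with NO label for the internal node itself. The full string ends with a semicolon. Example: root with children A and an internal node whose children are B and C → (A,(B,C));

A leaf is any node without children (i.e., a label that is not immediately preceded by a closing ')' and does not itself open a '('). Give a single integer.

Newick: ((U,S,(Y,E),W),(D,Z,F));
Scan left-to-right; a leaf is any maximal label run not followed by '(':
  pos 2: leaf 'U' → count = 1
  pos 4: leaf 'S' → count = 2
  pos 7: leaf 'Y' → count = 3
  pos 9: leaf 'E' → count = 4
  pos 12: leaf 'W' → count = 5
  pos 16: leaf 'D' → count = 6
  pos 18: leaf 'Z' → count = 7
  pos 20: leaf 'F' → count = 8
Total leaves: 8

Answer: 8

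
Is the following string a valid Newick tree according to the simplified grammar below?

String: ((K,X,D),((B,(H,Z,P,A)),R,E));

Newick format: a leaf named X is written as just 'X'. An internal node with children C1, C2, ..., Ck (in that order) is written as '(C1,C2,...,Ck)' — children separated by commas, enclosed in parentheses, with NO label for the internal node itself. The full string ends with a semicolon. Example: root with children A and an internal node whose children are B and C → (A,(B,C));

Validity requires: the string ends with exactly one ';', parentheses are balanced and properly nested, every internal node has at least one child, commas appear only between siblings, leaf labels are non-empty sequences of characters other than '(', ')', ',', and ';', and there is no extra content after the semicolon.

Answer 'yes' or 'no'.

Input: ((K,X,D),((B,(H,Z,P,A)),R,E));
Paren balance: 5 '(' vs 5 ')' OK
Ends with single ';': True
Full parse: OK
Valid: True

Answer: yes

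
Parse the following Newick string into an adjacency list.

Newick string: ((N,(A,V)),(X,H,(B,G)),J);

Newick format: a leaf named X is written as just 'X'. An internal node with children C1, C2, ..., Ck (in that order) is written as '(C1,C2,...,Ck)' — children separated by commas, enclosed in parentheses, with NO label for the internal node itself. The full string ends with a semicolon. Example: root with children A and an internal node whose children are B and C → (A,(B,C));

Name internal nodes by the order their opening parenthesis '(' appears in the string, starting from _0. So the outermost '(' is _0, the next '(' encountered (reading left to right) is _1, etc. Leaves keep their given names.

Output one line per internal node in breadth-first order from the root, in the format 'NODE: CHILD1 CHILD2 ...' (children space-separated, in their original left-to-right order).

Input: ((N,(A,V)),(X,H,(B,G)),J);
Scanning left-to-right, naming '(' by encounter order:
  pos 0: '(' -> open internal node _0 (depth 1)
  pos 1: '(' -> open internal node _1 (depth 2)
  pos 4: '(' -> open internal node _2 (depth 3)
  pos 8: ')' -> close internal node _2 (now at depth 2)
  pos 9: ')' -> close internal node _1 (now at depth 1)
  pos 11: '(' -> open internal node _3 (depth 2)
  pos 16: '(' -> open internal node _4 (depth 3)
  pos 20: ')' -> close internal node _4 (now at depth 2)
  pos 21: ')' -> close internal node _3 (now at depth 1)
  pos 24: ')' -> close internal node _0 (now at depth 0)
Total internal nodes: 5
BFS adjacency from root:
  _0: _1 _3 J
  _1: N _2
  _3: X H _4
  _2: A V
  _4: B G

Answer: _0: _1 _3 J
_1: N _2
_3: X H _4
_2: A V
_4: B G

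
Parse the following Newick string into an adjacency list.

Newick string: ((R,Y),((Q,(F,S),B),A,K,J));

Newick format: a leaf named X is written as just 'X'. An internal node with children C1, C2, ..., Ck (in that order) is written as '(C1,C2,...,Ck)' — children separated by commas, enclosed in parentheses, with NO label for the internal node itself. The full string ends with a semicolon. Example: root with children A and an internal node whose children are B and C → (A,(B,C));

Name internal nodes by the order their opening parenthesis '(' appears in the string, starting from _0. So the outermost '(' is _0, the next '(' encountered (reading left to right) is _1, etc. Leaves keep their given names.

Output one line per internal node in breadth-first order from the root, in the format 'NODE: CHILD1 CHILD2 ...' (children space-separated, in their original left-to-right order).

Answer: _0: _1 _2
_1: R Y
_2: _3 A K J
_3: Q _4 B
_4: F S

Derivation:
Input: ((R,Y),((Q,(F,S),B),A,K,J));
Scanning left-to-right, naming '(' by encounter order:
  pos 0: '(' -> open internal node _0 (depth 1)
  pos 1: '(' -> open internal node _1 (depth 2)
  pos 5: ')' -> close internal node _1 (now at depth 1)
  pos 7: '(' -> open internal node _2 (depth 2)
  pos 8: '(' -> open internal node _3 (depth 3)
  pos 11: '(' -> open internal node _4 (depth 4)
  pos 15: ')' -> close internal node _4 (now at depth 3)
  pos 18: ')' -> close internal node _3 (now at depth 2)
  pos 25: ')' -> close internal node _2 (now at depth 1)
  pos 26: ')' -> close internal node _0 (now at depth 0)
Total internal nodes: 5
BFS adjacency from root:
  _0: _1 _2
  _1: R Y
  _2: _3 A K J
  _3: Q _4 B
  _4: F S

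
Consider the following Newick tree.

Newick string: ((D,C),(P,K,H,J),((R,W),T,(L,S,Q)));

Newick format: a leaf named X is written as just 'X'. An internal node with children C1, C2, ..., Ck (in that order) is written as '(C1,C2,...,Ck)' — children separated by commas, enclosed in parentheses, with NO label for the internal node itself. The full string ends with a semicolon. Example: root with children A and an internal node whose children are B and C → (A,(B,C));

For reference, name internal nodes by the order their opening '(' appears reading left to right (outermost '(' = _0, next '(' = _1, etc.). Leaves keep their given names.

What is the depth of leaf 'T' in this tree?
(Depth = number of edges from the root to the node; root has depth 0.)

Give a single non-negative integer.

Newick: ((D,C),(P,K,H,J),((R,W),T,(L,S,Q)));
Naming internals by '(' encounter order: outermost '(' = _0, next = _1, ...
Query node: T
Path from root: _0 -> _3 -> T
Depth of T: 2 (number of edges from root)

Answer: 2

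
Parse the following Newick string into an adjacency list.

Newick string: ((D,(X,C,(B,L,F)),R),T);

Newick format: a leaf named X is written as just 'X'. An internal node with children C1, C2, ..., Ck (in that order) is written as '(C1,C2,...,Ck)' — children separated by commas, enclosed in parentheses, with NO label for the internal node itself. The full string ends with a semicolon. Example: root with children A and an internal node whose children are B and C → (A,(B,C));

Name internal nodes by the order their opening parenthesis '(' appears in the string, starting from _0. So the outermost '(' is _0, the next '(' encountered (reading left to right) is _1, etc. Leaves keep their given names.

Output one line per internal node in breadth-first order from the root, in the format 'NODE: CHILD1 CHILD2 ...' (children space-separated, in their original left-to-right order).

Input: ((D,(X,C,(B,L,F)),R),T);
Scanning left-to-right, naming '(' by encounter order:
  pos 0: '(' -> open internal node _0 (depth 1)
  pos 1: '(' -> open internal node _1 (depth 2)
  pos 4: '(' -> open internal node _2 (depth 3)
  pos 9: '(' -> open internal node _3 (depth 4)
  pos 15: ')' -> close internal node _3 (now at depth 3)
  pos 16: ')' -> close internal node _2 (now at depth 2)
  pos 19: ')' -> close internal node _1 (now at depth 1)
  pos 22: ')' -> close internal node _0 (now at depth 0)
Total internal nodes: 4
BFS adjacency from root:
  _0: _1 T
  _1: D _2 R
  _2: X C _3
  _3: B L F

Answer: _0: _1 T
_1: D _2 R
_2: X C _3
_3: B L F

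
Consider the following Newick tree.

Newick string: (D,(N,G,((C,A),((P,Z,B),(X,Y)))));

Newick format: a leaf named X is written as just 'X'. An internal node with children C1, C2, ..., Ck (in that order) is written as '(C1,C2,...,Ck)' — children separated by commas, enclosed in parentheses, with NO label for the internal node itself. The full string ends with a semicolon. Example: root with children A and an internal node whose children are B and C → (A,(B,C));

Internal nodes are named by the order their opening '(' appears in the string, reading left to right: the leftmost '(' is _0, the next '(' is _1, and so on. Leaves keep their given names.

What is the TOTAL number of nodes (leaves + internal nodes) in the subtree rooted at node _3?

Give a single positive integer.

Answer: 3

Derivation:
Newick: (D,(N,G,((C,A),((P,Z,B),(X,Y)))));
Locate _3: it is the '(' at position 9 (the 4th '(' reading left to right).
Query: subtree rooted at _3
_3: subtree_size = 1 + 2
  C: subtree_size = 1 + 0
  A: subtree_size = 1 + 0
Total subtree size of _3: 3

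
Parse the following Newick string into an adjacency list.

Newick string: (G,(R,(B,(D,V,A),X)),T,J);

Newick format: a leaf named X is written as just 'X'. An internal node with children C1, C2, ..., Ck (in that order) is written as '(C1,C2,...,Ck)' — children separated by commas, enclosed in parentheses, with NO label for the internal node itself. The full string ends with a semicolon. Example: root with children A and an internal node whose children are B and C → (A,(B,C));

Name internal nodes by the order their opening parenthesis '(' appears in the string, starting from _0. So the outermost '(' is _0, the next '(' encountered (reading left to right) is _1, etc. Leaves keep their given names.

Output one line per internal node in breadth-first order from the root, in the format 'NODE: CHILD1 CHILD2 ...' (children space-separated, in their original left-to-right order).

Input: (G,(R,(B,(D,V,A),X)),T,J);
Scanning left-to-right, naming '(' by encounter order:
  pos 0: '(' -> open internal node _0 (depth 1)
  pos 3: '(' -> open internal node _1 (depth 2)
  pos 6: '(' -> open internal node _2 (depth 3)
  pos 9: '(' -> open internal node _3 (depth 4)
  pos 15: ')' -> close internal node _3 (now at depth 3)
  pos 18: ')' -> close internal node _2 (now at depth 2)
  pos 19: ')' -> close internal node _1 (now at depth 1)
  pos 24: ')' -> close internal node _0 (now at depth 0)
Total internal nodes: 4
BFS adjacency from root:
  _0: G _1 T J
  _1: R _2
  _2: B _3 X
  _3: D V A

Answer: _0: G _1 T J
_1: R _2
_2: B _3 X
_3: D V A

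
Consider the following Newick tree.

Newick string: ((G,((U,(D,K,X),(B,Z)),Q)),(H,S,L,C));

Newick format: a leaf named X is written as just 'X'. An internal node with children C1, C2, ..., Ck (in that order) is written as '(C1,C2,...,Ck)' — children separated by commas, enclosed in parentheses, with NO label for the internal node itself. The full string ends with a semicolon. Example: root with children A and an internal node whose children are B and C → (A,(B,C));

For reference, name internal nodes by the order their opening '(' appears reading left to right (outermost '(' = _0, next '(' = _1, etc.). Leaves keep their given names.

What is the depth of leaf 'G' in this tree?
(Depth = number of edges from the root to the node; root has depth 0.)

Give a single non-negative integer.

Answer: 2

Derivation:
Newick: ((G,((U,(D,K,X),(B,Z)),Q)),(H,S,L,C));
Naming internals by '(' encounter order: outermost '(' = _0, next = _1, ...
Query node: G
Path from root: _0 -> _1 -> G
Depth of G: 2 (number of edges from root)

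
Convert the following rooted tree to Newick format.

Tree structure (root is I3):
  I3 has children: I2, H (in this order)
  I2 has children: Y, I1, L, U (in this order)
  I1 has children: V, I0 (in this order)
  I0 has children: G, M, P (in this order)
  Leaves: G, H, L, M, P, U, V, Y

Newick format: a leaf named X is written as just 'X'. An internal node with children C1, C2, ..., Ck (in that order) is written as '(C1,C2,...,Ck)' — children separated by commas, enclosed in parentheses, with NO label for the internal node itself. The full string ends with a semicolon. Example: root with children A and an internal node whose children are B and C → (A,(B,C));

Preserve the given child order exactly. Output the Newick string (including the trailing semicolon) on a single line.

internal I3 with children ['I2', 'H']
  internal I2 with children ['Y', 'I1', 'L', 'U']
    leaf 'Y' → 'Y'
    internal I1 with children ['V', 'I0']
      leaf 'V' → 'V'
      internal I0 with children ['G', 'M', 'P']
        leaf 'G' → 'G'
        leaf 'M' → 'M'
        leaf 'P' → 'P'
      → '(G,M,P)'
    → '(V,(G,M,P))'
    leaf 'L' → 'L'
    leaf 'U' → 'U'
  → '(Y,(V,(G,M,P)),L,U)'
  leaf 'H' → 'H'
→ '((Y,(V,(G,M,P)),L,U),H)'
Final: ((Y,(V,(G,M,P)),L,U),H);

Answer: ((Y,(V,(G,M,P)),L,U),H);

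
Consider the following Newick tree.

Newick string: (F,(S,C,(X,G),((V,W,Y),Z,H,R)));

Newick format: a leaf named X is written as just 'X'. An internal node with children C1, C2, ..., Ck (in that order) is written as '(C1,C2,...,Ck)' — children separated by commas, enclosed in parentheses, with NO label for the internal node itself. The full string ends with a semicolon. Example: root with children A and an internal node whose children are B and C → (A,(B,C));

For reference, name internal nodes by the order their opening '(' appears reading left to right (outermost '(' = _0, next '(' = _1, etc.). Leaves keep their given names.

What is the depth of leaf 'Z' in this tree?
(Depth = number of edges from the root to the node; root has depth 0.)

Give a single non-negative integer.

Newick: (F,(S,C,(X,G),((V,W,Y),Z,H,R)));
Naming internals by '(' encounter order: outermost '(' = _0, next = _1, ...
Query node: Z
Path from root: _0 -> _1 -> _3 -> Z
Depth of Z: 3 (number of edges from root)

Answer: 3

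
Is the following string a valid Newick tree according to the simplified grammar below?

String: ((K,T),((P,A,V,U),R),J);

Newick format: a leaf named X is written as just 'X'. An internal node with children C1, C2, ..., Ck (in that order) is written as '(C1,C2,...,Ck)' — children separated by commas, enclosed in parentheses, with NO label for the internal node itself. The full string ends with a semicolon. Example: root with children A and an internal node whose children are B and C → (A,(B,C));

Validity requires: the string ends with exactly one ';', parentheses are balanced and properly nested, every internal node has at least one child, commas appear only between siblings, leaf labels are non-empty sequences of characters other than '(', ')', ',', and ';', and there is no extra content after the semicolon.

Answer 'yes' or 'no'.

Answer: yes

Derivation:
Input: ((K,T),((P,A,V,U),R),J);
Paren balance: 4 '(' vs 4 ')' OK
Ends with single ';': True
Full parse: OK
Valid: True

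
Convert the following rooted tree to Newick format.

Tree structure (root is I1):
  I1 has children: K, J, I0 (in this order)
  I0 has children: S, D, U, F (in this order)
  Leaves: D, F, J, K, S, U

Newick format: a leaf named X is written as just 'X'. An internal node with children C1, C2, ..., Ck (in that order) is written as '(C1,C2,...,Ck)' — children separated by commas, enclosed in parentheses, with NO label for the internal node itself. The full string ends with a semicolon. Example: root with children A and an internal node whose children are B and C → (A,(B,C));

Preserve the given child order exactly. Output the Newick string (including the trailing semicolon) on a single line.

internal I1 with children ['K', 'J', 'I0']
  leaf 'K' → 'K'
  leaf 'J' → 'J'
  internal I0 with children ['S', 'D', 'U', 'F']
    leaf 'S' → 'S'
    leaf 'D' → 'D'
    leaf 'U' → 'U'
    leaf 'F' → 'F'
  → '(S,D,U,F)'
→ '(K,J,(S,D,U,F))'
Final: (K,J,(S,D,U,F));

Answer: (K,J,(S,D,U,F));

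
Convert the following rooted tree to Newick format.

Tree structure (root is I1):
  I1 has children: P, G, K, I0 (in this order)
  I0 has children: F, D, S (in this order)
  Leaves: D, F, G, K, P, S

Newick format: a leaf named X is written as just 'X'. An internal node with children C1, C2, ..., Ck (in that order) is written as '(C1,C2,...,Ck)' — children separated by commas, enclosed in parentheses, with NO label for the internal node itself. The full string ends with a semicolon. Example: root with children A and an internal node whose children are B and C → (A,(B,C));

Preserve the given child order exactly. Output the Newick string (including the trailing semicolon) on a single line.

internal I1 with children ['P', 'G', 'K', 'I0']
  leaf 'P' → 'P'
  leaf 'G' → 'G'
  leaf 'K' → 'K'
  internal I0 with children ['F', 'D', 'S']
    leaf 'F' → 'F'
    leaf 'D' → 'D'
    leaf 'S' → 'S'
  → '(F,D,S)'
→ '(P,G,K,(F,D,S))'
Final: (P,G,K,(F,D,S));

Answer: (P,G,K,(F,D,S));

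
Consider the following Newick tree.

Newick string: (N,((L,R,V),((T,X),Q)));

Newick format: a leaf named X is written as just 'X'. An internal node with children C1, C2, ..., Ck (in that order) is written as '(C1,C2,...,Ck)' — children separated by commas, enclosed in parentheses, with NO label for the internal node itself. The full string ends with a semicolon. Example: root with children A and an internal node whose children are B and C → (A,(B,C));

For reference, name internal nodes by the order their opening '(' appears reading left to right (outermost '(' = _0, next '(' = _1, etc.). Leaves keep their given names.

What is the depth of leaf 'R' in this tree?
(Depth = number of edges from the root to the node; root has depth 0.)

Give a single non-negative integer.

Answer: 3

Derivation:
Newick: (N,((L,R,V),((T,X),Q)));
Naming internals by '(' encounter order: outermost '(' = _0, next = _1, ...
Query node: R
Path from root: _0 -> _1 -> _2 -> R
Depth of R: 3 (number of edges from root)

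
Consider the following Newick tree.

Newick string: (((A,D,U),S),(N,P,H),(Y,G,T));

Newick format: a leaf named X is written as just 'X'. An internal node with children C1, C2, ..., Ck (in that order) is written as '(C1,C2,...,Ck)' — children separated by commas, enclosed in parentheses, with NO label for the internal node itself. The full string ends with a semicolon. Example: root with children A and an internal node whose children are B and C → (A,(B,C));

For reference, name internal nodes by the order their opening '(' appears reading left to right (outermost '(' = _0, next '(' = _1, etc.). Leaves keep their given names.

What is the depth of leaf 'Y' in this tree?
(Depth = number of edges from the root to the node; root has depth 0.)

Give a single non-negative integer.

Newick: (((A,D,U),S),(N,P,H),(Y,G,T));
Naming internals by '(' encounter order: outermost '(' = _0, next = _1, ...
Query node: Y
Path from root: _0 -> _4 -> Y
Depth of Y: 2 (number of edges from root)

Answer: 2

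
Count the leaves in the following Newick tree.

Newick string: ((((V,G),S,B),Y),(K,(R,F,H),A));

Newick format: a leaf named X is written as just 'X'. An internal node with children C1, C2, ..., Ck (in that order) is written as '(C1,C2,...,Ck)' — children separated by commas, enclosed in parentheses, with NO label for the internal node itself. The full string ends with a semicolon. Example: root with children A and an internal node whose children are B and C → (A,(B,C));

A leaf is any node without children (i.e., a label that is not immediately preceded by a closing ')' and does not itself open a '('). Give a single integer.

Answer: 10

Derivation:
Newick: ((((V,G),S,B),Y),(K,(R,F,H),A));
Scan left-to-right; a leaf is any maximal label run not followed by '(':
  pos 4: leaf 'V' → count = 1
  pos 6: leaf 'G' → count = 2
  pos 9: leaf 'S' → count = 3
  pos 11: leaf 'B' → count = 4
  pos 14: leaf 'Y' → count = 5
  pos 18: leaf 'K' → count = 6
  pos 21: leaf 'R' → count = 7
  pos 23: leaf 'F' → count = 8
  pos 25: leaf 'H' → count = 9
  pos 28: leaf 'A' → count = 10
Total leaves: 10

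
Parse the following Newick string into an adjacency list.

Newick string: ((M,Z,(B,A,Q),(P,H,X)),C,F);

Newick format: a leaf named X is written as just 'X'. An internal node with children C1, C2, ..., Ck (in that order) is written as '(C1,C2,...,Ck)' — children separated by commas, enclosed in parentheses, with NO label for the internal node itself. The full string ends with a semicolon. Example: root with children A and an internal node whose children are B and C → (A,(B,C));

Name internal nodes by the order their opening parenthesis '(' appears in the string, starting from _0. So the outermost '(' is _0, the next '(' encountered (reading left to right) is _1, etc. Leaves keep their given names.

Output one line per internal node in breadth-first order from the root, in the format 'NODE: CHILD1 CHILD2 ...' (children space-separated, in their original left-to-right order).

Input: ((M,Z,(B,A,Q),(P,H,X)),C,F);
Scanning left-to-right, naming '(' by encounter order:
  pos 0: '(' -> open internal node _0 (depth 1)
  pos 1: '(' -> open internal node _1 (depth 2)
  pos 6: '(' -> open internal node _2 (depth 3)
  pos 12: ')' -> close internal node _2 (now at depth 2)
  pos 14: '(' -> open internal node _3 (depth 3)
  pos 20: ')' -> close internal node _3 (now at depth 2)
  pos 21: ')' -> close internal node _1 (now at depth 1)
  pos 26: ')' -> close internal node _0 (now at depth 0)
Total internal nodes: 4
BFS adjacency from root:
  _0: _1 C F
  _1: M Z _2 _3
  _2: B A Q
  _3: P H X

Answer: _0: _1 C F
_1: M Z _2 _3
_2: B A Q
_3: P H X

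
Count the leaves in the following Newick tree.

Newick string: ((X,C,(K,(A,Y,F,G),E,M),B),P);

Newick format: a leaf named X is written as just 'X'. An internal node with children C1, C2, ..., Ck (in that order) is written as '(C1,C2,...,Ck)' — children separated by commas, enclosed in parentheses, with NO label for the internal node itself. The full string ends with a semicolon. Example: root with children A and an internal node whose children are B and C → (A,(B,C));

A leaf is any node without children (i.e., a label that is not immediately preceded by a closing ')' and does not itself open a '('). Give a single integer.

Newick: ((X,C,(K,(A,Y,F,G),E,M),B),P);
Scan left-to-right; a leaf is any maximal label run not followed by '(':
  pos 2: leaf 'X' → count = 1
  pos 4: leaf 'C' → count = 2
  pos 7: leaf 'K' → count = 3
  pos 10: leaf 'A' → count = 4
  pos 12: leaf 'Y' → count = 5
  pos 14: leaf 'F' → count = 6
  pos 16: leaf 'G' → count = 7
  pos 19: leaf 'E' → count = 8
  pos 21: leaf 'M' → count = 9
  pos 24: leaf 'B' → count = 10
  pos 27: leaf 'P' → count = 11
Total leaves: 11

Answer: 11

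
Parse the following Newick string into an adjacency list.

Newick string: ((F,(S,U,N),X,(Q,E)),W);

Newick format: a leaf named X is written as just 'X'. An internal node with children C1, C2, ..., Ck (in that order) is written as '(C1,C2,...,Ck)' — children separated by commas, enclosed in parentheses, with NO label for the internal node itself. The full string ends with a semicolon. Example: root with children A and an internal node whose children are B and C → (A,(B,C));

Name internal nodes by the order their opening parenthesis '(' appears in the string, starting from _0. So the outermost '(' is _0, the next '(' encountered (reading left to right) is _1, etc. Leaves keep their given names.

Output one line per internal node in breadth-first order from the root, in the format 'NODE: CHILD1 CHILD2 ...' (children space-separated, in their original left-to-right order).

Answer: _0: _1 W
_1: F _2 X _3
_2: S U N
_3: Q E

Derivation:
Input: ((F,(S,U,N),X,(Q,E)),W);
Scanning left-to-right, naming '(' by encounter order:
  pos 0: '(' -> open internal node _0 (depth 1)
  pos 1: '(' -> open internal node _1 (depth 2)
  pos 4: '(' -> open internal node _2 (depth 3)
  pos 10: ')' -> close internal node _2 (now at depth 2)
  pos 14: '(' -> open internal node _3 (depth 3)
  pos 18: ')' -> close internal node _3 (now at depth 2)
  pos 19: ')' -> close internal node _1 (now at depth 1)
  pos 22: ')' -> close internal node _0 (now at depth 0)
Total internal nodes: 4
BFS adjacency from root:
  _0: _1 W
  _1: F _2 X _3
  _2: S U N
  _3: Q E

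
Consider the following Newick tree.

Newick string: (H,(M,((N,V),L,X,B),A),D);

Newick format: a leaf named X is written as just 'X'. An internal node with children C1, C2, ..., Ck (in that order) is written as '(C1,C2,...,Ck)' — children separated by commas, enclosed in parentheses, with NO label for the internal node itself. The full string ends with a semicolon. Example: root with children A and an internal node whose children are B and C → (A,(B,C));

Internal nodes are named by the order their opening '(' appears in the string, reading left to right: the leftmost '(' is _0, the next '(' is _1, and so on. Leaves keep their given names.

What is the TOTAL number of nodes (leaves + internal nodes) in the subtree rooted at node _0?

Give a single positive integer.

Newick: (H,(M,((N,V),L,X,B),A),D);
Locate _0: it is the '(' at position 0 (the 1st '(' reading left to right).
Query: subtree rooted at _0
_0: subtree_size = 1 + 12
  H: subtree_size = 1 + 0
  _1: subtree_size = 1 + 9
    M: subtree_size = 1 + 0
    _2: subtree_size = 1 + 6
      _3: subtree_size = 1 + 2
        N: subtree_size = 1 + 0
        V: subtree_size = 1 + 0
      L: subtree_size = 1 + 0
      X: subtree_size = 1 + 0
      B: subtree_size = 1 + 0
    A: subtree_size = 1 + 0
  D: subtree_size = 1 + 0
Total subtree size of _0: 13

Answer: 13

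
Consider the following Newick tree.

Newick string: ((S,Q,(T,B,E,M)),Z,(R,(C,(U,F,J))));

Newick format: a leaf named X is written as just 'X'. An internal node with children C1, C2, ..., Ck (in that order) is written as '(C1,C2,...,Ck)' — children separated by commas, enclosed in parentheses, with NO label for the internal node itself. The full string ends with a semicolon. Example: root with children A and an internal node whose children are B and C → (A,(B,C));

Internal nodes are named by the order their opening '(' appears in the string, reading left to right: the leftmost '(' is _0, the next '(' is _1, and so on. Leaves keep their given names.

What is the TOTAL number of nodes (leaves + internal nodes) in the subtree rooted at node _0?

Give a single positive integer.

Newick: ((S,Q,(T,B,E,M)),Z,(R,(C,(U,F,J))));
Locate _0: it is the '(' at position 0 (the 1st '(' reading left to right).
Query: subtree rooted at _0
_0: subtree_size = 1 + 17
  _1: subtree_size = 1 + 7
    S: subtree_size = 1 + 0
    Q: subtree_size = 1 + 0
    _2: subtree_size = 1 + 4
      T: subtree_size = 1 + 0
      B: subtree_size = 1 + 0
      E: subtree_size = 1 + 0
      M: subtree_size = 1 + 0
  Z: subtree_size = 1 + 0
  _3: subtree_size = 1 + 7
    R: subtree_size = 1 + 0
    _4: subtree_size = 1 + 5
      C: subtree_size = 1 + 0
      _5: subtree_size = 1 + 3
        U: subtree_size = 1 + 0
        F: subtree_size = 1 + 0
        J: subtree_size = 1 + 0
Total subtree size of _0: 18

Answer: 18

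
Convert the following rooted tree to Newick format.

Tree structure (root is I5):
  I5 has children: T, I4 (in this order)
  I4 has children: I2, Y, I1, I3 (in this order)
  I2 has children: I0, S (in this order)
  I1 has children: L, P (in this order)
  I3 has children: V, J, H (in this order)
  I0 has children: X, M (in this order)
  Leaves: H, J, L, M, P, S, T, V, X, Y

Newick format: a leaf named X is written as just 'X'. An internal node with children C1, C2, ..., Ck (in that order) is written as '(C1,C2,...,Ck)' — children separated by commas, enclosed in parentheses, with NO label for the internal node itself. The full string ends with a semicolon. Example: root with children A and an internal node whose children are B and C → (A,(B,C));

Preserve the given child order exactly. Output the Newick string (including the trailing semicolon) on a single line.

Answer: (T,(((X,M),S),Y,(L,P),(V,J,H)));

Derivation:
internal I5 with children ['T', 'I4']
  leaf 'T' → 'T'
  internal I4 with children ['I2', 'Y', 'I1', 'I3']
    internal I2 with children ['I0', 'S']
      internal I0 with children ['X', 'M']
        leaf 'X' → 'X'
        leaf 'M' → 'M'
      → '(X,M)'
      leaf 'S' → 'S'
    → '((X,M),S)'
    leaf 'Y' → 'Y'
    internal I1 with children ['L', 'P']
      leaf 'L' → 'L'
      leaf 'P' → 'P'
    → '(L,P)'
    internal I3 with children ['V', 'J', 'H']
      leaf 'V' → 'V'
      leaf 'J' → 'J'
      leaf 'H' → 'H'
    → '(V,J,H)'
  → '(((X,M),S),Y,(L,P),(V,J,H))'
→ '(T,(((X,M),S),Y,(L,P),(V,J,H)))'
Final: (T,(((X,M),S),Y,(L,P),(V,J,H)));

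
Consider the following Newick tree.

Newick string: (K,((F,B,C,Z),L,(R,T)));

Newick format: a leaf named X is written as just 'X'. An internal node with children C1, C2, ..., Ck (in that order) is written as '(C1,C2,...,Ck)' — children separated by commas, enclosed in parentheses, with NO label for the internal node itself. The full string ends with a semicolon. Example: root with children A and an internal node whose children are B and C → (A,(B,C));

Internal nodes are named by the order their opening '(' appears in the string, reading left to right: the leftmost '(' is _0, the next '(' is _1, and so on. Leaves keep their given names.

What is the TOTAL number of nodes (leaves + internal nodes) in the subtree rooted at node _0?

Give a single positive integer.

Newick: (K,((F,B,C,Z),L,(R,T)));
Locate _0: it is the '(' at position 0 (the 1st '(' reading left to right).
Query: subtree rooted at _0
_0: subtree_size = 1 + 11
  K: subtree_size = 1 + 0
  _1: subtree_size = 1 + 9
    _2: subtree_size = 1 + 4
      F: subtree_size = 1 + 0
      B: subtree_size = 1 + 0
      C: subtree_size = 1 + 0
      Z: subtree_size = 1 + 0
    L: subtree_size = 1 + 0
    _3: subtree_size = 1 + 2
      R: subtree_size = 1 + 0
      T: subtree_size = 1 + 0
Total subtree size of _0: 12

Answer: 12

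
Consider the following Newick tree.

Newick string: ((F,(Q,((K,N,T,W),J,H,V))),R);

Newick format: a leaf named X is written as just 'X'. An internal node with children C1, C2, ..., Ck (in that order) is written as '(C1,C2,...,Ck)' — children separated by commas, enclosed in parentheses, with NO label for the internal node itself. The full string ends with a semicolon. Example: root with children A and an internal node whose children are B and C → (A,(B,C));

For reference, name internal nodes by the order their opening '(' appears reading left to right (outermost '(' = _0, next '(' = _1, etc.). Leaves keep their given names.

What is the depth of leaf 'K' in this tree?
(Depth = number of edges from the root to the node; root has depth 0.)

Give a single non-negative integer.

Newick: ((F,(Q,((K,N,T,W),J,H,V))),R);
Naming internals by '(' encounter order: outermost '(' = _0, next = _1, ...
Query node: K
Path from root: _0 -> _1 -> _2 -> _3 -> _4 -> K
Depth of K: 5 (number of edges from root)

Answer: 5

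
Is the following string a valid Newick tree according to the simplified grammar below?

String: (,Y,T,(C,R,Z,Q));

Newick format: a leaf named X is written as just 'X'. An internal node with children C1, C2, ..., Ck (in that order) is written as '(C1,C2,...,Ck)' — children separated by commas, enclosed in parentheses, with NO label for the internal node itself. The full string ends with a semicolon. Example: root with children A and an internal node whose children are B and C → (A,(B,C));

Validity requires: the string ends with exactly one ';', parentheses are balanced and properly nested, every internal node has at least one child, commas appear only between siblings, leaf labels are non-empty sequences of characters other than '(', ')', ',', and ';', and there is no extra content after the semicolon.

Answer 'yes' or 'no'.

Answer: no

Derivation:
Input: (,Y,T,(C,R,Z,Q));
Paren balance: 2 '(' vs 2 ')' OK
Ends with single ';': True
Full parse: FAILS (empty leaf label at pos 1)
Valid: False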